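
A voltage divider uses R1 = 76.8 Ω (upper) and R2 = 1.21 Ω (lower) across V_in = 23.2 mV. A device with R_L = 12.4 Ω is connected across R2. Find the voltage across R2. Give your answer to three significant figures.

First combine the lower leg with the load: R2 ‖ R_L = 1.102 Ω.
Then V_out = V_in · R2'/(R1 + R2') = 23.2 × 1.102/77.90 = 0.3283 mV.
(Unloaded it would be 0.360 mV; the load pulls it down.)

V_out ≈ 0.328 mV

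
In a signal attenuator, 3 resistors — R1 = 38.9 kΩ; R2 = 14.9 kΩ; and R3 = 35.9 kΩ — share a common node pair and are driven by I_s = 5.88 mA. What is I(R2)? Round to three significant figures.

I ≈ 3.27 mA

Total conductance ΣG = 1/38.9 + 1/14.9 + 1/35.9 = 0.1207 (units of 1/kΩ).
By the current-divider rule, I = I_s · G_k/ΣG = 5.88 × 0.5562 = 3.270 mA.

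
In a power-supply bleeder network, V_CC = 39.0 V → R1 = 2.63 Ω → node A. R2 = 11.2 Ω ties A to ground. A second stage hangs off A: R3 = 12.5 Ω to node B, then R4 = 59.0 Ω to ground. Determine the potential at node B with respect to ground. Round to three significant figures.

V_B ≈ 25.3 V

Looking into the second stage from A: R3 + R4 = 71.50 Ω appears in parallel with R2.
Effective lower resistance at A: R2 ‖ 71.50 = 9.683 Ω.
First divider: V_A = V_CC · 9.683/(2.63 + 9.683) = 30.67 V.
Stage 2 is unloaded, so V_B = V_A · R4/(R3+R4) = 30.67 × 59.0/71.50 = 25.31 V.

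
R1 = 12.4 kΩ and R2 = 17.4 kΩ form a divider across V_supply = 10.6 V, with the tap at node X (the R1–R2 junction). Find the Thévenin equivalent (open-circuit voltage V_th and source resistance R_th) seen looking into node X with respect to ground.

V_th is the unloaded tap voltage: V_supply · R2/(R1+R2) = 10.6 × 0.5839 = 6.189 V.
With V_supply suppressed (replaced by a short), R_th = R1 ‖ R2 = (12.40 × 17.4)/(12.40 + 17.4) = 7.240 kΩ.

V_th ≈ 6.19 V, R_th ≈ 7.24 kΩ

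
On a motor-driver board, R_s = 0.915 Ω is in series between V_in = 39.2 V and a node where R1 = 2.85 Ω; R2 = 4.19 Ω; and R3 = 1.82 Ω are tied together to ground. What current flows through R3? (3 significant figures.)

I ≈ 10.5 A

Parallel bank: R_p = 1/(1/2.85 + 1/4.19 + 1/1.82) = 0.8780 Ω.
Node voltage V_A = V_in · R_p/(R_s + R_p) = 39.2 × 0.4897 = 19.20 V.
Branch current I = V_A/R3 = 19.20/1.82 = 10.55 A.
(Equivalently: I_total = 21.86 A, then current-divider fraction G_k/ΣG = 0.4824.)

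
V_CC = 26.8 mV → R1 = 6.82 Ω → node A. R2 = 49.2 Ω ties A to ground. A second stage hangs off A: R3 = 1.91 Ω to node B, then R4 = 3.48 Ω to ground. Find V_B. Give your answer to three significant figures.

V_B ≈ 7.20 mV

The second stage (R3 + R4 = 5.390 Ω) loads node A in parallel with R2.
Effective lower resistance at A: R2 ‖ 5.390 = 4.858 Ω.
V_A = 26.8 × 4.858/(6.82 + 4.858) = 11.15 mV.
Stage 2 is unloaded, so V_B = V_A · R4/(R3+R4) = 11.15 × 3.48/5.390 = 7.198 mV.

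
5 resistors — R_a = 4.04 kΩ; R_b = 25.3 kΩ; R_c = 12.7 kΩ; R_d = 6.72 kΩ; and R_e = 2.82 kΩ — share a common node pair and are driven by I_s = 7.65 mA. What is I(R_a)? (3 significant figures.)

I ≈ 2.18 mA

Conductances: ΣG = 1/4.04 + 1/25.3 + 1/12.7 + 1/6.72 + 1/2.82 = 0.8692 (1/kΩ).
Current divider: I(R_a) = I_s · G_k/ΣG = 7.65 × (0.2475/0.8692) = 7.65 × 0.2848 = 2.178 mA.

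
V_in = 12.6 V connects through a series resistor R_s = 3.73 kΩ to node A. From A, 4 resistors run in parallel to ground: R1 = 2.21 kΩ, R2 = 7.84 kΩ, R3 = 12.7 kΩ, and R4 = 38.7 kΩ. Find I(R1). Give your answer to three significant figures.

I ≈ 1.60 mA

Combine the parallel branches: R_p = (1/2.21 + 1/7.84 + 1/12.7 + 1/38.7)⁻¹ = 1.461 kΩ.
Node voltage V_A = V_in · R_p/(R_s + R_p) = 12.6 × 0.2814 = 3.546 V.
I(R1) = V_A / R1 = 3.546/2.21 = 1.604 mA.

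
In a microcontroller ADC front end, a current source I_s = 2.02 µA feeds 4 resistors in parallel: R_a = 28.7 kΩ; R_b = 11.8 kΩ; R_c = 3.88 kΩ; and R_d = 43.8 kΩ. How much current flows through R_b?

ΣG = 1/28.7 + 1/11.8 + 1/3.88 + 1/43.8 = 0.4002.
R_b takes the fraction G_k/ΣG = 0.08475/0.4002 = 0.2118, so I = 2.02 × 0.2118 = 0.4278 µA.

I ≈ 0.428 µA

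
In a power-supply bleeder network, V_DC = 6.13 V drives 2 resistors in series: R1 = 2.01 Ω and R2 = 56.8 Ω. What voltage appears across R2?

Series total: ΣR = 2.01 + 56.8 = 58.81 Ω.
By the voltage-divider rule, V = 6.13 × 56.80/58.81 = 5.920 V.

V ≈ 5.92 V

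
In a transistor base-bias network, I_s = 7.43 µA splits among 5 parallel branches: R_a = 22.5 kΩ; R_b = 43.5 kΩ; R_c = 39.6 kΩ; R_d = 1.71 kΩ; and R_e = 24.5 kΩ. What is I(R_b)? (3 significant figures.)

I ≈ 0.238 µA

Conductances: ΣG = 1/22.5 + 1/43.5 + 1/39.6 + 1/1.71 + 1/24.5 = 0.7183 (1/kΩ).
Current divider: I(R_b) = I_s · G_k/ΣG = 7.43 × (0.02299/0.7183) = 7.43 × 0.03200 = 0.2378 µA.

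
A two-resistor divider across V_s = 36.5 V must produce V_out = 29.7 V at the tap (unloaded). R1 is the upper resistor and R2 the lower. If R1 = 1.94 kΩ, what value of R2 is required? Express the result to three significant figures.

R2 ≈ 8.47 kΩ

The divider ratio is R2/(R1+R2) = 29.7/36.5 = 0.8137.
So R2 = R1 · V_out/(V_s − V_out) = 1.94 × 29.7/(36.5 − 29.7) = 1.94 × 4.368 = 8.473 kΩ.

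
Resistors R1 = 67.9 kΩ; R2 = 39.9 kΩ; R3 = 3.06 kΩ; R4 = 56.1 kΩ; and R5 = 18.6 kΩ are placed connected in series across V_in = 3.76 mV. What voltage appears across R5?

V ≈ 0.377 mV

Series total: ΣR = 67.9 + 39.9 + 3.06 + 56.1 + 18.6 = 185.6 kΩ.
Voltage divider: V = V_in · (18.60 / 185.6) = 3.76 × 0.1002 = 0.3769 mV.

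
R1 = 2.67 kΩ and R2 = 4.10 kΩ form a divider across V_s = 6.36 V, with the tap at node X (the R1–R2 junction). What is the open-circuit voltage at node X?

V_th is the unloaded tap voltage: V_s · R2/(R1+R2) = 6.36 × 0.6056 = 3.852 V.

V_th ≈ 3.85 V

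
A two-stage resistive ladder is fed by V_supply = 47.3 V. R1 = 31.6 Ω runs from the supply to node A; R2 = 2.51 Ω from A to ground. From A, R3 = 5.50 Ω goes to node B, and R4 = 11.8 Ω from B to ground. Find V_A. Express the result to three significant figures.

V_A ≈ 3.07 V

Looking into the second stage from A: R3 + R4 = 17.30 Ω appears in parallel with R2.
R2 ‖ (R3+R4) = 2.192 Ω.
V_A = 47.3 × 2.192/(31.6 + 2.192) = 3.068 V.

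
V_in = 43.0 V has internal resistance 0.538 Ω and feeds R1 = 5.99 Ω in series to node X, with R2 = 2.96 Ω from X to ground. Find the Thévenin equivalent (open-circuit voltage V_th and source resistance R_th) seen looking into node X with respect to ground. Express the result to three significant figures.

R1' = 0.538 + 5.99 = 6.528 Ω (source resistance + R1).
Open-circuit (no load on X): V_th = V_in · R2/(R1' + R2) = 43.0 × 2.96/(6.528 + 2.96) = 13.41 V.
With V_in suppressed (replaced by a short), R_th = R1' ‖ R2 = (6.528 × 2.96)/(6.528 + 2.96) = 2.037 Ω.

V_th ≈ 13.4 V, R_th ≈ 2.04 Ω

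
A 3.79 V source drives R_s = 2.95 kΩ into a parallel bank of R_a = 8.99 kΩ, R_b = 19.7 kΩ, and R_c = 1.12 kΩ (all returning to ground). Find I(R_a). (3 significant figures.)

I ≈ 0.103 mA

Equivalent of the parallel group: R_p = 0.9480 kΩ.
V_A = 3.79 × 0.9480/3.898 = 0.9217 V.
I(R_a) = V_A / R_a = 0.9217/8.99 = 0.1025 mA.
(Check via current divider: I_total = 0.9723 mA; share G_k/ΣG = 0.1055 → same result.)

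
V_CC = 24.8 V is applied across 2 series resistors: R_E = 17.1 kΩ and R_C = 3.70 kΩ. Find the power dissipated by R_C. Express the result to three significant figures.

P ≈ 5.26 mW

The common current is I = 24.8/20.80 = 1.192 mA.
V(R_C) = I·R = 4.412 V; P = V·I = 4.412 × 1.192 = 5.260 mW.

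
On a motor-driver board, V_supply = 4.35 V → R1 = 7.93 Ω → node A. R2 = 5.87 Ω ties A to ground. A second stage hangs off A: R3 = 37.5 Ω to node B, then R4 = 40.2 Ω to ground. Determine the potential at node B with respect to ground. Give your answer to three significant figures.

Looking into the second stage from A: R3 + R4 = 77.70 Ω appears in parallel with R2.
Effective lower resistance at A: R2 ‖ 77.70 = 5.458 Ω.
V_A = 4.35 × 5.458/(7.93 + 5.458) = 1.773 V.
V_B = V_A × 0.5174 = 0.9175 V.

V_B ≈ 0.917 V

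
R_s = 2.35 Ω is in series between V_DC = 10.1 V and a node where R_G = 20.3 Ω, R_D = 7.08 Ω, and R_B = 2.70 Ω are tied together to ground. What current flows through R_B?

I ≈ 1.61 A

Parallel bank: R_p = 1/(1/20.3 + 1/7.08 + 1/2.70) = 1.783 Ω.
Node voltage V_A = V_DC · R_p/(R_s + R_p) = 10.1 × 0.4314 = 4.357 V.
Branch current I = V_A/R_B = 4.357/2.70 = 1.614 A.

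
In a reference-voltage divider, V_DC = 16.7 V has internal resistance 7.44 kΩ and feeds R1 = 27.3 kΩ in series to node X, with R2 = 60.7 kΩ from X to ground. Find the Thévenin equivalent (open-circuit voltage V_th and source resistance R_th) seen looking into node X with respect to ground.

R1' = 7.44 + 27.3 = 34.74 kΩ (source resistance + R1).
V_th is the unloaded tap voltage: V_DC · R2/(R1'+R2) = 16.7 × 0.6360 = 10.62 V.
Looking into X with the source shorted: R_th = R1'·R2/(R1'+R2) = 34.74 × 60.7/95.44 = 22.09 kΩ.

V_th ≈ 10.6 V, R_th ≈ 22.1 kΩ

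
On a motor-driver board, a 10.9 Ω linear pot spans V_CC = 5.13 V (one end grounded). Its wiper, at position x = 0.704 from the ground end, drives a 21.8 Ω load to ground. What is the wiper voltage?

Split the track: R_lower = x·R_p = 7.674 Ω, R_upper = (1−x)·R_p = 3.226 Ω.
Lower segment in parallel with the load: 7.674 ‖ 21.8 = 5.676 Ω.
V_out = 5.13 × 5.676/(3.226 + 5.676) = 3.271 V.

V_out ≈ 3.27 V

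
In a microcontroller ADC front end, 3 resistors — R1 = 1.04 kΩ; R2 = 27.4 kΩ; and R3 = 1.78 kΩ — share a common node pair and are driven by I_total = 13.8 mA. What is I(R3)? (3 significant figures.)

ΣG = 1/1.04 + 1/27.4 + 1/1.78 = 1.560.
Current divider: I(R3) = I_total · G_k/ΣG = 13.8 × (0.5618/1.560) = 13.8 × 0.3602 = 4.970 mA.

I ≈ 4.97 mA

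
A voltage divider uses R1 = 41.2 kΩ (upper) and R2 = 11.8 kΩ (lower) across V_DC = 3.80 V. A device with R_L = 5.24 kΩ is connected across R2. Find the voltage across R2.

R2 ‖ R_L = (11.8 × 5.24)/(11.8 + 5.24) = 3.629 kΩ.
Now apply the divider: V_out = 3.80 × 0.08094 = 0.3076 V.

V_out ≈ 0.308 V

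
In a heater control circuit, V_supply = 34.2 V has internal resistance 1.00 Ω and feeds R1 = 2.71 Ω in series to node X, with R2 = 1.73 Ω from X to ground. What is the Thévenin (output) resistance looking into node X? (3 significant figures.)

R_th ≈ 1.18 Ω

R1' = 1.00 + 2.71 = 3.710 Ω (source resistance + R1).
With V_supply suppressed (replaced by a short), R_th = R1' ‖ R2 = (3.710 × 1.73)/(3.710 + 1.73) = 1.180 Ω.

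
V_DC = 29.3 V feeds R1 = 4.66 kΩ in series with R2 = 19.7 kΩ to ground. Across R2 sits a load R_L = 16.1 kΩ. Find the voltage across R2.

V_out ≈ 19.2 V

First combine the lower leg with the load: R2 ‖ R_L = 8.859 kΩ.
Now apply the divider: V_out = 29.3 × 0.6553 = 19.20 V.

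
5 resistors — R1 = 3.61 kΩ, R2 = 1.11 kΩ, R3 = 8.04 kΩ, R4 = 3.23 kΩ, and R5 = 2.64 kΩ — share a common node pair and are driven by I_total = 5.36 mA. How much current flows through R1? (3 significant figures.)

ΣG = 1/3.61 + 1/1.11 + 1/8.04 + 1/3.23 + 1/2.64 = 1.991.
Current divider: I(R1) = I_total · G_k/ΣG = 5.36 × (0.2770/1.991) = 5.36 × 0.1392 = 0.7459 mA.

I ≈ 0.746 mA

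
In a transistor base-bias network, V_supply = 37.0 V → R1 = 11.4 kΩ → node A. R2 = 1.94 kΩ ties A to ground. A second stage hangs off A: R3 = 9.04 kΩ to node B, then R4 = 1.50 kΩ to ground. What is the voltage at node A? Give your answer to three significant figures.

V_A ≈ 4.65 V

Node A sees R2 in parallel with the series input of stage 2, R3 + R4 = 10.54 kΩ.
R2 ‖ (R3+R4) = 1.638 kΩ.
First divider: V_A = V_supply · 1.638/(11.4 + 1.638) = 4.649 V.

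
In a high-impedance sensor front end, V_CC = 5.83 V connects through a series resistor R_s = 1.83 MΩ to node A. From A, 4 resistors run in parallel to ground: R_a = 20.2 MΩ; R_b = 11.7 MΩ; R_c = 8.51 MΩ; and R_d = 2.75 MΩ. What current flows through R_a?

Equivalent of the parallel group: R_p = 1.623 MΩ.
V_A = 5.83 × 1.623/3.453 = 2.740 V.
Branch current I = V_A/R_a = 2.740/20.2 = 0.1357 µA.

I ≈ 0.136 µA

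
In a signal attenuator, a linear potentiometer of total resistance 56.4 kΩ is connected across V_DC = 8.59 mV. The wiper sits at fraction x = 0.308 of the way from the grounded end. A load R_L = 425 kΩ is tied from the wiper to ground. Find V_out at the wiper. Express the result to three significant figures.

Lower segment x·R_p = 17.37 kΩ; upper segment (1−x)·R_p = 39.03 kΩ.
Lower segment in parallel with the load: 17.37 ‖ 425 = 16.69 kΩ.
V_out = 8.59 × 16.69/(39.03 + 16.69) = 2.573 mV.

V_out ≈ 2.57 mV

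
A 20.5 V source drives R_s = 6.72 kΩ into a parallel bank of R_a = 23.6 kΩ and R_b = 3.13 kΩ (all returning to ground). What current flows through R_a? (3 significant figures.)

I ≈ 0.253 mA

Combine the parallel branches: R_p = (1/23.6 + 1/3.13)⁻¹ = 2.763 kΩ.
Node voltage V_A = V_CC · R_p/(R_s + R_p) = 20.5 × 0.2914 = 5.974 V.
Branch current I = V_A/R_a = 5.974/23.6 = 0.2531 mA.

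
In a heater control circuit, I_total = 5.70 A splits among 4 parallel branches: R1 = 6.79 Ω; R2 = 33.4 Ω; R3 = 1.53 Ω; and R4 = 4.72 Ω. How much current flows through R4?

I ≈ 1.16 A

Total conductance ΣG = 1/6.79 + 1/33.4 + 1/1.53 + 1/4.72 = 1.043 (units of 1/Ω).
Current divider: I(R4) = I_total · G_k/ΣG = 5.70 × (0.2119/1.043) = 5.70 × 0.2032 = 1.158 A.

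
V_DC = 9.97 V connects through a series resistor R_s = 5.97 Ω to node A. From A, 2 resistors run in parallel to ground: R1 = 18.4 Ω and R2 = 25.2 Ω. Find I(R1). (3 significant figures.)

I ≈ 0.347 A

Combine the parallel branches: R_p = (1/18.4 + 1/25.2)⁻¹ = 10.63 Ω.
Node voltage V_A = V_DC · R_p/(R_s + R_p) = 9.97 × 0.6405 = 6.385 V.
Branch current I = V_A/R1 = 6.385/18.4 = 0.3470 A.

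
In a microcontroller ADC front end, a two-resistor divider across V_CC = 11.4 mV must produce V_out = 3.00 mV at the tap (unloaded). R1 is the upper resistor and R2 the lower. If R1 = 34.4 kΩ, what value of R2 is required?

R2 ≈ 12.3 kΩ

V_out/V_CC = R2/(R1+R2) = 0.2632.
R2 = R1 · 0.2632/(1 − 0.2632) = 12.29 kΩ.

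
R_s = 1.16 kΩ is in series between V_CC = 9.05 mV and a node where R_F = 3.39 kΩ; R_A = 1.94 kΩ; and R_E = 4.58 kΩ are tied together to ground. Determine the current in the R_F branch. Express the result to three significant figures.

I ≈ 1.22 µA

Equivalent of the parallel group: R_p = 0.9720 kΩ.
Node voltage V_A = V_CC · R_p/(R_s + R_p) = 9.05 × 0.4559 = 4.126 mV.
I(R_F) = V_A / R_F = 4.126/3.39 = 1.217 µA.
(Equivalently: I_total = 4.245 µA, then current-divider fraction G_k/ΣG = 0.2867.)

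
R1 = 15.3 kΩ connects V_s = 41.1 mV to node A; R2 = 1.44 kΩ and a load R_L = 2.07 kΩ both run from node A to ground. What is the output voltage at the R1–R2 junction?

V_out ≈ 2.16 mV

First combine the lower leg with the load: R2 ‖ R_L = 0.8492 kΩ.
Now apply the divider: V_out = 41.1 × 0.05259 = 2.161 mV.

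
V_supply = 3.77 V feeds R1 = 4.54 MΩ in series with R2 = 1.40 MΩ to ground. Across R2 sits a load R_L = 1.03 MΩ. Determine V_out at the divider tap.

R2 ‖ R_L = (1.40 × 1.03)/(1.40 + 1.03) = 0.5934 MΩ.
Voltage divider with the loaded lower leg: V_out = 3.77 × 0.5934/(4.54 + 0.5934) = 3.77 × 0.1156 = 0.4358 V.

V_out ≈ 0.436 V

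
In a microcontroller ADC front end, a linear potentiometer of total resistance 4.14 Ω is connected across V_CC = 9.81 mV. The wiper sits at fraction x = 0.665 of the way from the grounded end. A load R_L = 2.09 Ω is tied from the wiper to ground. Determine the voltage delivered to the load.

V_out ≈ 4.53 mV

Split the track: R_lower = x·R_p = 2.753 Ω, R_upper = (1−x)·R_p = 1.387 Ω.
R_L loads the lower segment: effective lower R = 1.188 Ω.
V_out = 9.81 × 1.188/(1.387 + 1.188) = 4.526 mV.
(Unloaded: V_out = x·V_CC = 6.52 mV.)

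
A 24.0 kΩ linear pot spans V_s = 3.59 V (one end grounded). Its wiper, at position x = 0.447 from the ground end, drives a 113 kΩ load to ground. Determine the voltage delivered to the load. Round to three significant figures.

Split the track: R_lower = x·R_p = 10.73 kΩ, R_upper = (1−x)·R_p = 13.27 kΩ.
Lower segment in parallel with the load: 10.73 ‖ 113 = 9.798 kΩ.
V_out = 3.59 × 9.798/(13.27 + 9.798) = 1.525 V.

V_out ≈ 1.52 V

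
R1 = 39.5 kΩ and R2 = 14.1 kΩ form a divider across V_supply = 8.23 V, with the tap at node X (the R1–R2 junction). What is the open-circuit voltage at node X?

V_th ≈ 2.16 V

Open-circuit (no load on X): V_th = V_supply · R2/(R1 + R2) = 8.23 × 14.1/(39.50 + 14.1) = 2.165 V.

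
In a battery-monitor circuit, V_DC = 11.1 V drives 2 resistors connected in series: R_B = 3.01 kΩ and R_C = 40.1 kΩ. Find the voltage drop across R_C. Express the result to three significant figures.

Total series resistance ΣR = 3.01 + 40.1 = 43.11 kΩ.
Voltage divider: V = V_DC · (40.10 / 43.11) = 11.1 × 0.9302 = 10.32 V.

V ≈ 10.3 V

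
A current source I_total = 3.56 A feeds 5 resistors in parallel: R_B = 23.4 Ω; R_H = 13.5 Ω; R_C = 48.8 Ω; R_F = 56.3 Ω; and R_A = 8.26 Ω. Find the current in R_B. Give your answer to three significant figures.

I ≈ 0.551 A

Conductances: ΣG = 1/23.4 + 1/13.5 + 1/48.8 + 1/56.3 + 1/8.26 = 0.2761 (1/Ω).
Current divider: I(R_B) = I_total · G_k/ΣG = 3.56 × (0.04274/0.2761) = 3.56 × 0.1548 = 0.5510 A.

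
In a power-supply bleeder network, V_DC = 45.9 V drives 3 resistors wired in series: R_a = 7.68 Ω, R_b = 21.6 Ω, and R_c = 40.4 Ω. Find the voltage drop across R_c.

V ≈ 26.6 V

Series total: ΣR = 7.68 + 21.6 + 40.4 = 69.68 Ω.
Voltage divider: V = V_DC · (40.40 / 69.68) = 45.9 × 0.5798 = 26.61 V.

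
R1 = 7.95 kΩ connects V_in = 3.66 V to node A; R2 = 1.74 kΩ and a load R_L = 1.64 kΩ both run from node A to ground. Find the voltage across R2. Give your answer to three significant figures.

First combine the lower leg with the load: R2 ‖ R_L = 0.8443 kΩ.
Then V_out = V_in · R2'/(R1 + R2') = 3.66 × 0.8443/8.794 = 0.3514 V.

V_out ≈ 0.351 V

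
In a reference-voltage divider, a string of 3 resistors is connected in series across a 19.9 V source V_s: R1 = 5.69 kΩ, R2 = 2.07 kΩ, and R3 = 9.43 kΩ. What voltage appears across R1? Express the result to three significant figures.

V ≈ 6.59 V

Total series resistance ΣR = 5.69 + 2.07 + 9.43 = 17.19 kΩ.
V = V_s · R/ΣR = 19.9 × 0.3310 = 6.587 V.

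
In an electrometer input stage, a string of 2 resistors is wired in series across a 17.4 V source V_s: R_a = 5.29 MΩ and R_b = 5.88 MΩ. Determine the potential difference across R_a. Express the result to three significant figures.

Series total: ΣR = 5.29 + 5.88 = 11.17 MΩ.
Voltage divider: V = V_s · (5.290 / 11.17) = 17.4 × 0.4736 = 8.240 V.

V ≈ 8.24 V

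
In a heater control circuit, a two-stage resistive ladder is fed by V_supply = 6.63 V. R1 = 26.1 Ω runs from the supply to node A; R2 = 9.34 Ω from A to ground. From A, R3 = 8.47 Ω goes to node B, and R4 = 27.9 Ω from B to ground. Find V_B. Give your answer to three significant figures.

V_B ≈ 1.13 V

Looking into the second stage from A: R3 + R4 = 36.37 Ω appears in parallel with R2.
Effective lower resistance at A: R2 ‖ 36.37 = 7.432 Ω.
V_A = 6.63 × 7.432/(26.1 + 7.432) = 1.469 V.
Stage 2 is unloaded, so V_B = V_A · R4/(R3+R4) = 1.469 × 27.9/36.37 = 1.127 V.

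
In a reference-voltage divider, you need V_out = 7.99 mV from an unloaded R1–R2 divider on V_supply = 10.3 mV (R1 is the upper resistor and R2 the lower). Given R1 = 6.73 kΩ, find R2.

Required fraction k = V_out/V_supply = 0.7757.
R2 = R1 · 0.7757/(1 − 0.7757) = 23.28 kΩ.

R2 ≈ 23.3 kΩ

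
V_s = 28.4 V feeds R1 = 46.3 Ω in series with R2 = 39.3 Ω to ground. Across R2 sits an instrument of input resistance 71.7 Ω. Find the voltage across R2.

R2 ‖ R_L = (39.3 × 71.7)/(39.3 + 71.7) = 25.39 Ω.
Then V_out = V_s · R2'/(R1 + R2') = 28.4 × 25.39/71.69 = 10.06 V.
(Unloaded it would be 13.0 V; the load pulls it down.)

V_out ≈ 10.1 V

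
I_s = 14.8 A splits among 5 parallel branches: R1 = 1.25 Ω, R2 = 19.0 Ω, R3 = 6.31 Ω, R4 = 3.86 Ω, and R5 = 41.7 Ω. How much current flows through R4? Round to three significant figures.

ΣG = 1/1.25 + 1/19.0 + 1/6.31 + 1/3.86 + 1/41.7 = 1.294.
By the current-divider rule, I = I_s · G_k/ΣG = 14.8 × 0.2002 = 2.963 A.

I ≈ 2.96 A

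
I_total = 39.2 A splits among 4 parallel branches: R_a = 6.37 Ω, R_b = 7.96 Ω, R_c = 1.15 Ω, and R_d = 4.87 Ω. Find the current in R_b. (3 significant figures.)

Total conductance ΣG = 1/6.37 + 1/7.96 + 1/1.15 + 1/4.87 = 1.358 (units of 1/Ω).
R_b takes the fraction G_k/ΣG = 0.1256/1.358 = 0.09254, so I = 39.2 × 0.09254 = 3.628 A.

I ≈ 3.63 A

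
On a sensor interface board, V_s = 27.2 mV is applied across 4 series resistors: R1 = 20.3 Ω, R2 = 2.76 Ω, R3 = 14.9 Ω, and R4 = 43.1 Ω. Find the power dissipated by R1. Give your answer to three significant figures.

Series current I = V_s/ΣR = 27.2/81.06 = 0.3356 mA.
P(R1) = I²·R1 = (0.3356)² × 20.3 = 2.286 µW.

P ≈ 2.29 µW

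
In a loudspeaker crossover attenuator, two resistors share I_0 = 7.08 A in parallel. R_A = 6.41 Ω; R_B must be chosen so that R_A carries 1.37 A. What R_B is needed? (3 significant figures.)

The fraction through R_A equals R_B/(R_A+R_B).
With f = 0.1935, R_B = R_A · f/(1−f) = 6.41 × 0.2399 = 1.538 Ω.

R_B ≈ 1.54 Ω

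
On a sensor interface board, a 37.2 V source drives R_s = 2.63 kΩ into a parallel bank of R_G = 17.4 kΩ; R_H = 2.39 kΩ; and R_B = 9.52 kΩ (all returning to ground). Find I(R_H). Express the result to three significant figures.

I ≈ 6.16 mA

Parallel bank: R_p = 1/(1/17.4 + 1/2.39 + 1/9.52) = 1.721 kΩ.
V_A = 37.2 × 1.721/4.351 = 14.72 V.
I(R_H) = V_A / R_H = 14.72/2.39 = 6.157 mA.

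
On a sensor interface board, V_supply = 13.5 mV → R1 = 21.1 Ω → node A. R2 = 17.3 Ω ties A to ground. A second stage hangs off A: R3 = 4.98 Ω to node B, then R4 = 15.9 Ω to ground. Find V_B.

V_B ≈ 3.18 mV

Node A sees R2 in parallel with the series input of stage 2, R3 + R4 = 20.88 Ω.
Effective lower resistance at A: R2 ‖ 20.88 = 9.461 Ω.
First divider: V_A = V_supply · 9.461/(21.1 + 9.461) = 4.179 mV.
Stage 2 is unloaded, so V_B = V_A · R4/(R3+R4) = 4.179 × 15.9/20.88 = 3.183 mV.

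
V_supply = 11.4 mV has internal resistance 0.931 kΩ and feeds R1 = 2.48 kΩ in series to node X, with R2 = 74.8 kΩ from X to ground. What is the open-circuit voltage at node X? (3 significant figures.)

R1' = 0.931 + 2.48 = 3.411 kΩ (source resistance + R1).
With X open, the divider is unloaded: V_th = 11.4 × 74.8/78.21 = 10.90 mV.

V_th ≈ 10.9 mV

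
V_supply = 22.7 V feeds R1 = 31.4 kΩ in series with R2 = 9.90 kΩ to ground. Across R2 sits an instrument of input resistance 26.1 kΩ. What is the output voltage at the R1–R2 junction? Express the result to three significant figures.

V_out ≈ 4.22 V

First combine the lower leg with the load: R2 ‖ R_L = 7.178 kΩ.
Now apply the divider: V_out = 22.7 × 0.1861 = 4.223 V.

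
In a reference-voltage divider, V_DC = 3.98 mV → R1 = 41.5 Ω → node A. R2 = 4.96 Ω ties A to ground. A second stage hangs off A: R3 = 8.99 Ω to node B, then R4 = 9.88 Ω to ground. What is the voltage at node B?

Node A sees R2 in parallel with the series input of stage 2, R3 + R4 = 18.87 Ω.
Effective lower resistance at A: R2 ‖ 18.87 = 3.928 Ω.
V_A = 3.98 × 3.928/(41.5 + 3.928) = 0.3441 mV.
Stage 2 is unloaded, so V_B = V_A · R4/(R3+R4) = 0.3441 × 9.88/18.87 = 0.1802 mV.

V_B ≈ 0.180 mV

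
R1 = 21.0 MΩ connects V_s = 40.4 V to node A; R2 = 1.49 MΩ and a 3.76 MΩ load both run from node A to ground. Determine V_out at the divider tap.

V_out ≈ 1.95 V

First combine the lower leg with the load: R2 ‖ R_L = 1.067 MΩ.
Voltage divider with the loaded lower leg: V_out = 40.4 × 1.067/(21.0 + 1.067) = 40.4 × 0.04836 = 1.954 V.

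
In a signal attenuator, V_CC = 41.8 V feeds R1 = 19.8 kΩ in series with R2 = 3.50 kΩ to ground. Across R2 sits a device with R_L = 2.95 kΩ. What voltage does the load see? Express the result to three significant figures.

V_out ≈ 3.13 V

First combine the lower leg with the load: R2 ‖ R_L = 1.601 kΩ.
Now apply the divider: V_out = 41.8 × 0.07480 = 3.127 V.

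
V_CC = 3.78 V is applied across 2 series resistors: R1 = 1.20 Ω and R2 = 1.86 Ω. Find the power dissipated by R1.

Series current I = V_CC/ΣR = 3.78/3.060 = 1.235 A.
V(R1) = I·R = 1.482 V; P = V·I = 1.482 × 1.235 = 1.831 W.

P ≈ 1.83 W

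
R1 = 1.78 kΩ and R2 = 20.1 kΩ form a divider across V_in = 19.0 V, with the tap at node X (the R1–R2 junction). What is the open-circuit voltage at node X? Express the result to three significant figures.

With X open, the divider is unloaded: V_th = 19.0 × 20.1/21.88 = 17.45 V.

V_th ≈ 17.5 V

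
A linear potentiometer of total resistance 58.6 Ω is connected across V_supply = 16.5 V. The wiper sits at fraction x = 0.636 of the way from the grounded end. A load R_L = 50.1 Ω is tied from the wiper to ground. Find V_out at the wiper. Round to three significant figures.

Lower segment x·R_p = 37.27 Ω; upper segment (1−x)·R_p = 21.33 Ω.
(x·R_p) ‖ R_L = 21.37 Ω.
V_out = 16.5 × 21.37/(21.33 + 21.37) = 8.258 V.

V_out ≈ 8.26 V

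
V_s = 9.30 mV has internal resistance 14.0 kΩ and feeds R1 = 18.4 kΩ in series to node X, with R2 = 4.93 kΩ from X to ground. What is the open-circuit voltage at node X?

V_th ≈ 1.23 mV

R1' = 14.0 + 18.4 = 32.40 kΩ (source resistance + R1).
With X open, the divider is unloaded: V_th = 9.30 × 4.93/37.33 = 1.228 mV.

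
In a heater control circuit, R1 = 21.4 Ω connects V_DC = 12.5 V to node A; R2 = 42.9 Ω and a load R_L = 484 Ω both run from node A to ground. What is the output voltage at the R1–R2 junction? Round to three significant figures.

The load sits in parallel with R2, giving an effective lower resistance R2' = R2·R_L/(R2+R_L) = 39.41 Ω.
Now apply the divider: V_out = 12.5 × 0.6481 = 8.101 V.

V_out ≈ 8.10 V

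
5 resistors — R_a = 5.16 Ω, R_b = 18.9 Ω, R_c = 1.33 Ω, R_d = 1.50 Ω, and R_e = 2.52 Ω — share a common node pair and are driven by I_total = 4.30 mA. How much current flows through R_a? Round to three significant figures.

I ≈ 0.404 mA

Conductances: ΣG = 1/5.16 + 1/18.9 + 1/1.33 + 1/1.50 + 1/2.52 = 2.062 (1/Ω).
R_a takes the fraction G_k/ΣG = 0.1938/2.062 = 0.09398, so I = 4.30 × 0.09398 = 0.4041 mA.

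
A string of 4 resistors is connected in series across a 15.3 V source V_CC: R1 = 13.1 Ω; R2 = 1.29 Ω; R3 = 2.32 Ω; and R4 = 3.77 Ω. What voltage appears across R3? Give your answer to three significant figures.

ΣR = 13.1 + 1.29 + 2.32 + 3.77 = 20.48 Ω.
Voltage divider: V = V_CC · (2.320 / 20.48) = 15.3 × 0.1133 = 1.733 V.

V ≈ 1.73 V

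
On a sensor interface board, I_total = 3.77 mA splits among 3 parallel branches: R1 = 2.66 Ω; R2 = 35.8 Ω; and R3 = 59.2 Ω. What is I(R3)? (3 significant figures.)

ΣG = 1/2.66 + 1/35.8 + 1/59.2 = 0.4208.
Current divider: I(R3) = I_total · G_k/ΣG = 3.77 × (0.01689/0.4208) = 3.77 × 0.04015 = 0.1513 mA.

I ≈ 0.151 mA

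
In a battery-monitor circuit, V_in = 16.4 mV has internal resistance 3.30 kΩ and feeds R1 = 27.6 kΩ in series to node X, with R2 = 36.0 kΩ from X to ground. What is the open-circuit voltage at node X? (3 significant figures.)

R1' = 3.30 + 27.6 = 30.90 kΩ (source resistance + R1).
V_th is the unloaded tap voltage: V_in · R2/(R1'+R2) = 16.4 × 0.5381 = 8.825 mV.

V_th ≈ 8.83 mV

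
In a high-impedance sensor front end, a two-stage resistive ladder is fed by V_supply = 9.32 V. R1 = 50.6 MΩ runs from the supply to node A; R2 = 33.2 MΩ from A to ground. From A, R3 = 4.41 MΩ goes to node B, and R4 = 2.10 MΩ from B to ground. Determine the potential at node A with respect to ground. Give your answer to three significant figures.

Looking into the second stage from A: R3 + R4 = 6.510 MΩ appears in parallel with R2.
Effective lower resistance at A: R2 ‖ 6.510 = 5.443 MΩ.
First divider: V_A = V_supply · 5.443/(50.6 + 5.443) = 0.9051 V.

V_A ≈ 0.905 V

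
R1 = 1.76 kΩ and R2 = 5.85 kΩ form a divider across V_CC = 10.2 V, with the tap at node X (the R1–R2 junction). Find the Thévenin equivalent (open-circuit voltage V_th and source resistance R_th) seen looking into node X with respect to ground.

V_th ≈ 7.84 V, R_th ≈ 1.35 kΩ

With X open, the divider is unloaded: V_th = 10.2 × 5.85/7.610 = 7.841 V.
Zeroing V_CC shorts the top of R1 to ground, so R_th = R1 ‖ R2 = 1.353 kΩ.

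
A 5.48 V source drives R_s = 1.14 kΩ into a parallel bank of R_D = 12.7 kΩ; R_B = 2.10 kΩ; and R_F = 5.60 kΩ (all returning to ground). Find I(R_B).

Equivalent of the parallel group: R_p = 1.363 kΩ.
Node voltage V_A = V_s · R_p/(R_s + R_p) = 5.48 × 0.5446 = 2.984 V.
I(R_B) = V_A / R_B = 2.984/2.10 = 1.421 mA.
(Equivalently: I_total = 2.189 mA, then current-divider fraction G_k/ΣG = 0.6492.)

I ≈ 1.42 mA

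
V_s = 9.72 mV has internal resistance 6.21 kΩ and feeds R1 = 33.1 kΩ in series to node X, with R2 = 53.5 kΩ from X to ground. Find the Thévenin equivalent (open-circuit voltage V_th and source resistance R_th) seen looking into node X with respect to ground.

V_th ≈ 5.60 mV, R_th ≈ 22.7 kΩ

R1' = 6.21 + 33.1 = 39.31 kΩ (source resistance + R1).
Open-circuit (no load on X): V_th = V_s · R2/(R1' + R2) = 9.72 × 53.5/(39.31 + 53.5) = 5.603 mV.
With V_s suppressed (replaced by a short), R_th = R1' ‖ R2 = (39.31 × 53.5)/(39.31 + 53.5) = 22.66 kΩ.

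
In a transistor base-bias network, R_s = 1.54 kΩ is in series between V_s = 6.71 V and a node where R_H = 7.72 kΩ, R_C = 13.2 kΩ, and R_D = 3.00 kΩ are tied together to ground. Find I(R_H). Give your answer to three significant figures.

I ≈ 0.475 mA

Equivalent of the parallel group: R_p = 1.857 kΩ.
V_A by voltage divider: V_A = 6.71 × 1.857/(1.54 + 1.857) = 3.668 V.
Branch current I = V_A/R_H = 3.668/7.72 = 0.4751 mA.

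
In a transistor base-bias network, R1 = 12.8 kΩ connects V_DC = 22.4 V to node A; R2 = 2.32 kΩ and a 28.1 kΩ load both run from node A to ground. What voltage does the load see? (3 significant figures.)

First combine the lower leg with the load: R2 ‖ R_L = 2.143 kΩ.
Voltage divider with the loaded lower leg: V_out = 22.4 × 2.143/(12.8 + 2.143) = 22.4 × 0.1434 = 3.213 V.
(Unloaded it would be 3.44 V; the load pulls it down.)

V_out ≈ 3.21 V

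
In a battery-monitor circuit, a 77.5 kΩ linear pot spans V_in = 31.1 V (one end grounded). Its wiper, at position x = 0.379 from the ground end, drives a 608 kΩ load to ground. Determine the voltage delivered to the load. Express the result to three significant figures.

The pot divides into 48.13 kΩ above the wiper and 29.37 kΩ below.
(x·R_p) ‖ R_L = 28.02 kΩ.
Loaded-divider output: V_out = 31.1 × 0.3680 = 11.44 V.

V_out ≈ 11.4 V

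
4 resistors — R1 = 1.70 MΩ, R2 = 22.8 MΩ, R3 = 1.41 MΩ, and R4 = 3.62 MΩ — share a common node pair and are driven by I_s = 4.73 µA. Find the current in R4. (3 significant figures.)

ΣG = 1/1.70 + 1/22.8 + 1/1.41 + 1/3.62 = 1.618.
Current divider: I(R4) = I_s · G_k/ΣG = 4.73 × (0.2762/1.618) = 4.73 × 0.1708 = 0.8078 µA.

I ≈ 0.808 µA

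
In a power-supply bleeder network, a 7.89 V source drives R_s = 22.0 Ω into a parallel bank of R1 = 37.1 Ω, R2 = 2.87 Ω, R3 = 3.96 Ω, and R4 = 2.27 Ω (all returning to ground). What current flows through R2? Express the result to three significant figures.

Parallel bank: R_p = 1/(1/37.1 + 1/2.87 + 1/3.96 + 1/2.27) = 0.9359 Ω.
Node voltage V_A = V_s · R_p/(R_s + R_p) = 7.89 × 0.04081 = 0.3220 V.
Branch current I = V_A/R2 = 0.3220/2.87 = 0.1122 A.
(Check via current divider: I_total = 0.3440 A; share G_k/ΣG = 0.3261 → same result.)

I ≈ 0.112 A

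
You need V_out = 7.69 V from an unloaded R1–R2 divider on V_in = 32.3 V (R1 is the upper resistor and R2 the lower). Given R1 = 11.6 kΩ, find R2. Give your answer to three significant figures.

R2 ≈ 3.62 kΩ

V_out/V_in = R2/(R1+R2) = 0.2381.
Rearranging, R2 = R1·k/(1−k) = 11.6 × 0.3125 = 3.625 kΩ.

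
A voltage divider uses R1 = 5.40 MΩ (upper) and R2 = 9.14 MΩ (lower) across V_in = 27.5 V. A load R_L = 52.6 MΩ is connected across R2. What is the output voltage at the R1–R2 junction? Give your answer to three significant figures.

First combine the lower leg with the load: R2 ‖ R_L = 7.787 MΩ.
Then V_out = V_in · R2'/(R1 + R2') = 27.5 × 7.787/13.19 = 16.24 V.
(Unloaded it would be 17.3 V; the load pulls it down.)

V_out ≈ 16.2 V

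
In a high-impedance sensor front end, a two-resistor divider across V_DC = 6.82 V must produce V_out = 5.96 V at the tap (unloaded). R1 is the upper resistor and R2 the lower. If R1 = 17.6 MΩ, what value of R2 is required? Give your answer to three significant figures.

The divider ratio is R2/(R1+R2) = 5.96/6.82 = 0.8739.
R2 = R1 · 0.8739/(1 − 0.8739) = 122.0 MΩ.

R2 ≈ 122 MΩ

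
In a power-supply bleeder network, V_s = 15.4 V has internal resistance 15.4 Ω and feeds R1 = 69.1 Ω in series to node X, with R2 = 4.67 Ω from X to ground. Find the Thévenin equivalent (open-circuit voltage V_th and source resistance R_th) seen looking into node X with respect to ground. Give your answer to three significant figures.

R1' = 15.4 + 69.1 = 84.50 Ω (source resistance + R1).
V_th is the unloaded tap voltage: V_s · R2/(R1'+R2) = 15.4 × 0.05237 = 0.8065 V.
Looking into X with the source shorted: R_th = R1'·R2/(R1'+R2) = 84.50 × 4.67/89.17 = 4.425 Ω.

V_th ≈ 0.807 V, R_th ≈ 4.43 Ω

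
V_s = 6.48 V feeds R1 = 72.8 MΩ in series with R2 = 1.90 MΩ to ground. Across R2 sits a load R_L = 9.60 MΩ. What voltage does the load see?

V_out ≈ 0.138 V

The load sits in parallel with R2, giving an effective lower resistance R2' = R2·R_L/(R2+R_L) = 1.586 MΩ.
Voltage divider with the loaded lower leg: V_out = 6.48 × 1.586/(72.8 + 1.586) = 6.48 × 0.02132 = 0.1382 V.
(Unloaded it would be 0.165 V; the load pulls it down.)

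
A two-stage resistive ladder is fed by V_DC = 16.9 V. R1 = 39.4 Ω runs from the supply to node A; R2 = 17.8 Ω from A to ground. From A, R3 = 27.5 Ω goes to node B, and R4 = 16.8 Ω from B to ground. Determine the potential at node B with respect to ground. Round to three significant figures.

Node A sees R2 in parallel with the series input of stage 2, R3 + R4 = 44.30 Ω.
Effective lower resistance at A: R2 ‖ 44.30 = 12.70 Ω.
V_A = 16.9 × 12.70/(39.4 + 12.70) = 4.119 V.
Stage 2 is unloaded, so V_B = V_A · R4/(R3+R4) = 4.119 × 16.8/44.30 = 1.562 V.

V_B ≈ 1.56 V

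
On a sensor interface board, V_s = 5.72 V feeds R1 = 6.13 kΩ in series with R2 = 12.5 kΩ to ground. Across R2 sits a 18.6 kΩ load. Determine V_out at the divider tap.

V_out ≈ 3.14 V

R2 ‖ R_L = (12.5 × 18.6)/(12.5 + 18.6) = 7.476 kΩ.
Voltage divider with the loaded lower leg: V_out = 5.72 × 7.476/(6.13 + 7.476) = 5.72 × 0.5495 = 3.143 V.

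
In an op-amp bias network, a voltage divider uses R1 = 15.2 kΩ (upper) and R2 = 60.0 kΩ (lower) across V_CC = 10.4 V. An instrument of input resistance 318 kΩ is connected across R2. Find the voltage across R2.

First combine the lower leg with the load: R2 ‖ R_L = 50.48 kΩ.
Then V_out = V_CC · R2'/(R1 + R2') = 10.4 × 50.48/65.68 = 7.993 V.

V_out ≈ 7.99 V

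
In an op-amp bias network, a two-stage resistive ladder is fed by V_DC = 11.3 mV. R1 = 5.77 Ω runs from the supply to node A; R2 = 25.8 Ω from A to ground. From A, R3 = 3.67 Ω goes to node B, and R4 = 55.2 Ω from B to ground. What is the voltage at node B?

Looking into the second stage from A: R3 + R4 = 58.87 Ω appears in parallel with R2.
R2 ‖ (R3+R4) = 17.94 Ω.
So V_A = 11.3 × 0.7566 = 8.550 mV.
V_B = V_A × 0.9377 = 8.017 mV.

V_B ≈ 8.02 mV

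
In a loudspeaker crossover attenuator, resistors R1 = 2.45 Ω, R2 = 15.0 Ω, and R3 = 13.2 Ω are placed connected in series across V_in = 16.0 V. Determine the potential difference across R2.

V ≈ 7.83 V

Series total: ΣR = 2.45 + 15.0 + 13.2 = 30.65 Ω.
By the voltage-divider rule, V = 16.0 × 15.00/30.65 = 7.830 V.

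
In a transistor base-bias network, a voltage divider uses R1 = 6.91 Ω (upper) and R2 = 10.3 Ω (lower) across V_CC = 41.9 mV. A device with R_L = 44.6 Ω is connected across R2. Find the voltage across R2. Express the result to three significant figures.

The load sits in parallel with R2, giving an effective lower resistance R2' = R2·R_L/(R2+R_L) = 8.368 Ω.
Now apply the divider: V_out = 41.9 × 0.5477 = 22.95 mV.

V_out ≈ 22.9 mV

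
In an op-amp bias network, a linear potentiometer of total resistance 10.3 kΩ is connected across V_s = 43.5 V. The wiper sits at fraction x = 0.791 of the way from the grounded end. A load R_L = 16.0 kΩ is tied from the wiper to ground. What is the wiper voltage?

The pot divides into 2.153 kΩ above the wiper and 8.147 kΩ below.
(x·R_p) ‖ R_L = 5.398 kΩ.
Then V_out = V_s · 5.398/(2.153 + 5.398) = 31.10 V.
(Unloaded: V_out = x·V_s = 34.4 V.)

V_out ≈ 31.1 V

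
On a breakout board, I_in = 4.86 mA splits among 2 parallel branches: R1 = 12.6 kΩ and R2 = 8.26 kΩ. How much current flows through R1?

I ≈ 1.92 mA

Two-branch current divider: I_k = I_in · R_other/(R_1 + R_2).
So I = 4.86 × 8.26/20.86 = 1.924 mA.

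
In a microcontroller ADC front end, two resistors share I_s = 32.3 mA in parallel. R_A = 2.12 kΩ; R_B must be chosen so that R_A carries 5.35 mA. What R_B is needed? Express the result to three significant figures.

R_B ≈ 0.421 kΩ

In a two-way split, I_A/I_s = R_B/(R_A + R_B).
5.35/32.3 = R_B/(R_A + R_B) → R_B = R_A · (0.1656)/(1 − 0.1656) = 2.12 × 0.1985 = 0.4209 kΩ.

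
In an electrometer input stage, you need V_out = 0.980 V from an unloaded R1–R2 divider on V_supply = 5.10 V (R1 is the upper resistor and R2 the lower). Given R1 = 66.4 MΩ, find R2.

The divider ratio is R2/(R1+R2) = 0.980/5.10 = 0.1922.
R2 = R1 · 0.1922/(1 − 0.1922) = 15.79 MΩ.

R2 ≈ 15.8 MΩ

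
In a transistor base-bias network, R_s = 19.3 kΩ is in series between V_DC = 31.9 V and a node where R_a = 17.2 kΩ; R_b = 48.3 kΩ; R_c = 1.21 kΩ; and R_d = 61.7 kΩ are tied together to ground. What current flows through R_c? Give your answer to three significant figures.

Equivalent of the parallel group: R_p = 1.085 kΩ.
Node voltage V_A = V_DC · R_p/(R_s + R_p) = 31.9 × 0.05323 = 1.698 V.
Branch current I = V_A/R_c = 1.698/1.21 = 1.403 mA.
(Equivalently: I_total = 1.565 mA, then current-divider fraction G_k/ΣG = 0.8969.)

I ≈ 1.40 mA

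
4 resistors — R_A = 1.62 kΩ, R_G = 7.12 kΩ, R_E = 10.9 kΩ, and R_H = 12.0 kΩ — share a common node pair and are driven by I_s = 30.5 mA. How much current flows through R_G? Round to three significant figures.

I ≈ 4.59 mA

ΣG = 1/1.62 + 1/7.12 + 1/10.9 + 1/12.0 = 0.9328.
By the current-divider rule, I = I_s · G_k/ΣG = 30.5 × 0.1506 = 4.592 mA.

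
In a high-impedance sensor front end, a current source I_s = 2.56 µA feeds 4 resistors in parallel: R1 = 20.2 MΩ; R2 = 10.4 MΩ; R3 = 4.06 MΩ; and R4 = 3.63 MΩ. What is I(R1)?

I ≈ 0.190 µA

Total conductance ΣG = 1/20.2 + 1/10.4 + 1/4.06 + 1/3.63 = 0.6674 (units of 1/MΩ).
By the current-divider rule, I = I_s · G_k/ΣG = 2.56 × 0.07417 = 0.1899 µA.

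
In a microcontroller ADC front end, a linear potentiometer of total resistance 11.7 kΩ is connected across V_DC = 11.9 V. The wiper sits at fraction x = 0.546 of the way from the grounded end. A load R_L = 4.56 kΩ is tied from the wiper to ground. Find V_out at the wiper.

The pot divides into 5.312 kΩ above the wiper and 6.388 kΩ below.
R_L loads the lower segment: effective lower R = 2.661 kΩ.
Then V_out = V_DC · 2.661/(5.312 + 2.661) = 3.971 V.

V_out ≈ 3.97 V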